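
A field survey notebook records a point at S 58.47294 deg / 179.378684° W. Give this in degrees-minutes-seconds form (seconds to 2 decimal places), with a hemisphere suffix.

58°28′22.58″ S, 179°22′43.26″ W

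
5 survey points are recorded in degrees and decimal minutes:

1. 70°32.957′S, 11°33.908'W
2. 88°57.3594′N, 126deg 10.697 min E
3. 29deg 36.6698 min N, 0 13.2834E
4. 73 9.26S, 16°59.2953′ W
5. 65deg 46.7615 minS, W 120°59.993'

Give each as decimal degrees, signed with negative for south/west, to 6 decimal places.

Point 1:
  Latitude: 70 + 32.957/60 = 70.5492833
  hemisphere S, so the sign is −
  Longitude: 33.908′ = 0.565133°; total 11.5651333
  hemisphere W, so the sign is −
Point 2:
  φ: 57.3594′ = 0.955990°; total 88.9559900
  N ⇒ keep positive
  Longitude: 126 + 10.697/60 = 126.1782833
  E ⇒ keep positive
Point 3:
  Lat: 29 + 36.6698/60 = 29.6111633
  N → positive
  Longitude: 0 + 13.2834/60 = 0.2213900
  E ⇒ keep positive
Point 4:
  φ: 73 + 9.26/60 = 73.1543333
  S ⇒ negate
  Lon: 16 + 59.2953/60 = 16.9882550
  W → negative
Point 5:
  Latitude: 46.7615′ = 0.779358°; total 65.7793583
  S → negative
  Longitude: 120 + 59.993/60 = 120.9998833
  W ⇒ negate

1. -70.549283, -11.565133
2. 88.955990, 126.178283
3. 29.611163, 0.221390
4. -73.154333, -16.988255
5. -65.779358, -120.999883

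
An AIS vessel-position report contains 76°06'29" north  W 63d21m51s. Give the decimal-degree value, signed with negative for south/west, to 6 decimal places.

76.108056, -63.364167

Lat: 6′ + 29″ = 6.48333′; 76 + 6.48333/60 = 76.1080556
N ⇒ keep positive
λ: 21′ + 51″ = 21.85000′; 63 + 21.85000/60 = 63.3641667
hemisphere W, so the sign is −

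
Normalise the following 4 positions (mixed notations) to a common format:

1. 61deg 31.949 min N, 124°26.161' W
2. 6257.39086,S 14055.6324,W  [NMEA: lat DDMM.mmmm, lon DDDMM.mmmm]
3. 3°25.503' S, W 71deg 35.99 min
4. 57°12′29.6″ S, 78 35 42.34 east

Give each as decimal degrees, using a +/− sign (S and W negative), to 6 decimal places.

1. 61.532483, -124.436017
2. -62.956514, -140.927207
3. -3.425050, -71.599833
4. -57.208222, 78.595094

Point 1:
  Latitude: 31.949′ = 0.532483°; total 61.5324833
  N → positive
  λ: 26.161′ = 0.436017°; total 124.4360167
  W → negative
Point 2:
  φ: degrees = first 2 digits = 62, minutes = 57.39086; 62 + 57.39086/60 = 62.9565143
  S → negative
  Longitude: degrees = first 3 digits = 140, minutes = 55.6324; 140 + 55.6324/60 = 140.9272067
  W → negative
Point 3:
  Lat: 25.503′ = 0.425050°; total 3.4250500
  S ⇒ negate
  λ: 35.99′ = 0.599833°; total 71.5998333
  W ⇒ negate
Point 4:
  φ: 57° + 12/60 + 29.6/3600 = 57 + 0.200000 + 0.008222 = 57.2082222
  S → negative
  Longitude: 78 + 35/60 + 42.34/3600 = 78.5950944
  E → positive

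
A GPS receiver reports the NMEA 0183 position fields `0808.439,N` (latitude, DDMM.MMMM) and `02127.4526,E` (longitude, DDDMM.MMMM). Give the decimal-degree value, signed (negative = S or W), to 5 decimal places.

8.14065, 21.45754

φ: degrees = first 2 digits = 8, minutes = 8.439; 8 + 8.439/60 = 8.140650
N ⇒ keep positive
Longitude: split at 3 digits → 021° and 27.4526′; 21 + 27.4526/60 = 21.457543
E ⇒ keep positive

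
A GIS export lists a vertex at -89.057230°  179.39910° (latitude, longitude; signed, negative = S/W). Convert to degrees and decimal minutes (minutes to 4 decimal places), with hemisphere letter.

89° 3.4338′ S, 179° 23.9460′ E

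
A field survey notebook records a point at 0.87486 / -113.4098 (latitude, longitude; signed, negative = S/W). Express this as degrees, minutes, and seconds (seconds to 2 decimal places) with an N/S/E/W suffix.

0°52′29.50″ N, 113°24′35.28″ W

φ: 0.874860° → 52.49160′; 0.49160 × 60 = 29.4960″
Longitude is negative → W; |value| = 113.409800
λ: whole degrees 113; 24.58800′ → 24′ and 35.2800″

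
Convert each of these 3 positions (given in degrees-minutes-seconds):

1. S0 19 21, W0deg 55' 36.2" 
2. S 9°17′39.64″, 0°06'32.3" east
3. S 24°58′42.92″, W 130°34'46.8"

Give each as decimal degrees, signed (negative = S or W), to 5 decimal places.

1. -0.32250, -0.92672
2. -9.29434, 0.10897
3. -24.97859, -130.57967

Point 1:
  φ: 0 + 19/60 + 21/3600 = 0.322500
  hemisphere S, so the sign is −
  λ: 55′ + 36.2″ = 55.60333′; 0 + 55.60333/60 = 0.926722
  W ⇒ negate
Point 2:
  Lat: 9° + 17/60 + 39.64/3600 = 9 + 0.283333 + 0.011011 = 9.294344
  S ⇒ negate
  Lon: 0° + 6/60 + 32.3/3600 = 0 + 0.100000 + 0.008972 = 0.108972
  E → positive
Point 3:
  Latitude: 24° + 58/60 + 42.92/3600 = 24 + 0.966667 + 0.011922 = 24.978589
  S ⇒ negate
  λ: 130° + 34/60 + 46.8/3600 = 130 + 0.566667 + 0.013000 = 130.579667
  hemisphere W, so the sign is −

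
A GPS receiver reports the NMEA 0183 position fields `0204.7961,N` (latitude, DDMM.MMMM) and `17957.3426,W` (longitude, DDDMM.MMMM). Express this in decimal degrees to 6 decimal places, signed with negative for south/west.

φ: split at 2 digits → 02° and 4.7961′; 2 + 4.7961/60 = 2.0799350
N → positive
Longitude: degrees = first 3 digits = 179, minutes = 57.3426; 179 + 57.3426/60 = 179.9557100
hemisphere W, so the sign is −

2.079935, -179.955710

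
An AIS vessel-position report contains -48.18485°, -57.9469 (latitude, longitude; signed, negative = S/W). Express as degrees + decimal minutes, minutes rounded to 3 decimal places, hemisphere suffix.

48° 11.091′ S, 57° 56.814′ W

Latitude is negative → S; |value| = 48.184850
φ: fractional part 0.184850 → 11.09100 minutes
Longitude is negative → W; |value| = 57.946900
Lon: fractional part 0.946900 → 56.81400 minutes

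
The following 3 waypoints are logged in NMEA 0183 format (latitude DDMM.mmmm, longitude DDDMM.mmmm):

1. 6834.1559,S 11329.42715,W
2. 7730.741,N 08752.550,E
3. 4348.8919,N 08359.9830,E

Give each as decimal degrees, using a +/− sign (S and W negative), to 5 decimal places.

1. -68.56927, -113.49045
2. 77.51235, 87.87583
3. 43.81487, 83.99972

Point 1:
  Lat: degrees = first 2 digits = 68, minutes = 34.1559; 68 + 34.1559/60 = 68.569265
  hemisphere S, so the sign is −
  Longitude: split at 3 digits → 113° and 29.42715′; 113 + 29.42715/60 = 113.490453
  W ⇒ negate
Point 2:
  Latitude: split at 2 digits → 77° and 30.741′; 77 + 30.741/60 = 77.512350
  N → positive
  λ: split at 3 digits → 087° and 52.55′; 87 + 52.55/60 = 87.875833
  E → positive
Point 3:
  Latitude: split at 2 digits → 43° and 48.8919′; 43 + 48.8919/60 = 43.814865
  N → positive
  Longitude: split at 3 digits → 083° and 59.983′; 83 + 59.983/60 = 83.999717
  E → positive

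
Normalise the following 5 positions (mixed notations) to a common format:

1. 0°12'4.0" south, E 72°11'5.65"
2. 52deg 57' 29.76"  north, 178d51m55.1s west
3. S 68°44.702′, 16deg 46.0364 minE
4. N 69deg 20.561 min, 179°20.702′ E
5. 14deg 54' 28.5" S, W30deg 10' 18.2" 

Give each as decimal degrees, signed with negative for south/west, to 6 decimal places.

Point 1:
  Lat: 12′ + 4″ = 12.06667′; 0 + 12.06667/60 = 0.2011111
  hemisphere S, so the sign is −
  Lon: 11′ + 5.65″ = 11.09417′; 72 + 11.09417/60 = 72.1849028
  E ⇒ keep positive
Point 2:
  Lat: 57′ + 29.76″ = 57.49600′; 52 + 57.49600/60 = 52.9582667
  N → positive
  Lon: 51′ + 55.1″ = 51.91833′; 178 + 51.91833/60 = 178.8653056
  W ⇒ negate
Point 3:
  Latitude: 68 + 44.702/60 = 68.7450333
  S ⇒ negate
  λ: 16 + 46.0364/60 = 16.7672733
  E → positive
Point 4:
  Latitude: 20.561′ = 0.342683°; total 69.3426833
  N ⇒ keep positive
  Lon: 179 + 20.702/60 = 179.3450333
  E ⇒ keep positive
Point 5:
  Lat: 14° + 54/60 + 28.5/3600 = 14 + 0.900000 + 0.007917 = 14.9079167
  hemisphere S, so the sign is −
  Longitude: 30° + 10/60 + 18.2/3600 = 30 + 0.166667 + 0.005056 = 30.1717222
  W ⇒ negate

1. -0.201111, 72.184903
2. 52.958267, -178.865306
3. -68.745033, 16.767273
4. 69.342683, 179.345033
5. -14.907917, -30.171722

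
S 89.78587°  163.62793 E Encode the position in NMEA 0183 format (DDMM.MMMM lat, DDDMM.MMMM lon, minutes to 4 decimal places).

φ: minutes = (89.785870 − 89) × 60 = 47.152200
λ: fractional part 0.627930 → 37.675800 minutes

8947.1522,S / 16337.6758,E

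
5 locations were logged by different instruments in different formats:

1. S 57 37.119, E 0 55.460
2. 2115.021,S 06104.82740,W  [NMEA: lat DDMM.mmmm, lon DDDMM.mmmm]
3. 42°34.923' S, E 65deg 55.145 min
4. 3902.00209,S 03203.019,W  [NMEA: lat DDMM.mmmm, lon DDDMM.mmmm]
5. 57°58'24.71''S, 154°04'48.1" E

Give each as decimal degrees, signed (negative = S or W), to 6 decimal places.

1. -57.618650, 0.924333
2. -21.250350, -61.080457
3. -42.582050, 65.919083
4. -39.033368, -32.050317
5. -57.973531, 154.080028

Point 1:
  Latitude: 37.119′ = 0.618650°; total 57.6186500
  S ⇒ negate
  Lon: 55.46′ = 0.924333°; total 0.9243333
  E ⇒ keep positive
Point 2:
  Latitude: split at 2 digits → 21° and 15.021′; 21 + 15.021/60 = 21.2503500
  hemisphere S, so the sign is −
  Longitude: split at 3 digits → 061° and 4.8274′; 61 + 4.8274/60 = 61.0804567
  W → negative
Point 3:
  Lat: 42 + 34.923/60 = 42.5820500
  S → negative
  Lon: 55.145′ = 0.919083°; total 65.9190833
  E → positive
Point 4:
  Lat: degrees = first 2 digits = 39, minutes = 2.00209; 39 + 2.00209/60 = 39.0333682
  hemisphere S, so the sign is −
  Lon: degrees = first 3 digits = 32, minutes = 3.019; 32 + 3.019/60 = 32.0503167
  hemisphere W, so the sign is −
Point 5:
  Latitude: 57 + 58/60 + 24.71/3600 = 57.9735306
  hemisphere S, so the sign is −
  Longitude: 154° + 4/60 + 48.1/3600 = 154 + 0.066667 + 0.013361 = 154.0800278
  E → positive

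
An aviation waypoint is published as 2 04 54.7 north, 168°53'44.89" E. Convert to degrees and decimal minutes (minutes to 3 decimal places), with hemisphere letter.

Lat: 4 + 54.7/60 = 4.91167′
Lon: 53 + 44.89/60 = 53.74817′

2° 4.912′ N, 168° 53.748′ E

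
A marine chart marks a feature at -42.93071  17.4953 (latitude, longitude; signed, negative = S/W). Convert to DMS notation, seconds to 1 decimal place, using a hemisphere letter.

42°55′50.6″ S, 17°29′43.1″ E

Latitude is negative → S; |value| = 42.930710
Lat: whole degrees 42; 55.84260′ → 55′ and 50.556″
Lon: 0.495300 × 60 = 29.71800′ → 29′, remainder × 60 = 43.080″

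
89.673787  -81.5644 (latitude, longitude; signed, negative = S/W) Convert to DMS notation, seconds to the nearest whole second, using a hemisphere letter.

Lat: 0.673787 × 60 = 40.42722′ → 40′, remainder × 60 = 25.63″
Longitude is negative → W; |value| = 81.564400
Longitude: whole degrees 81; 33.86400′ → 33′ and 51.84″

89°40′26″ N, 81°33′52″ W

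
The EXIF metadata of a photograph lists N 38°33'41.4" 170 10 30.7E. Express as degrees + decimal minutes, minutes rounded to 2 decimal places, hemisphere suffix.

Latitude: seconds/60 = 0.69000; minutes = 33 + 0.69000 = 33.6900
Longitude: 10 + 30.7/60 = 10.5117′

38° 33.69′ N, 170° 10.51′ E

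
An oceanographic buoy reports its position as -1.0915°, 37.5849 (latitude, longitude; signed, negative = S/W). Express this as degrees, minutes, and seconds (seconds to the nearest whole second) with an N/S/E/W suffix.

Latitude is negative → S; |value| = 1.091500
φ: whole degrees 1; 5.49000′ → 5′ and 29.40″
Longitude: 0.584900° → 35.09400′; 0.09400 × 60 = 5.64″

1°05′29″ S, 37°35′6″ E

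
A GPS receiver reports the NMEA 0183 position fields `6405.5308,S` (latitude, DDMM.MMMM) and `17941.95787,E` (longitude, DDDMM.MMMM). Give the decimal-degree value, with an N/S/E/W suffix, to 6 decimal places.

64.092180° S, 179.699298° E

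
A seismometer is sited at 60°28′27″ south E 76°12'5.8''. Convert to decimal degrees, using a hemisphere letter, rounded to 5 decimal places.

60.47417° S, 76.20161° E

Latitude: 28′ + 27″ = 28.45000′; 60 + 28.45000/60 = 60.474167
Lon: 12′ + 5.8″ = 12.09667′; 76 + 12.09667/60 = 76.201611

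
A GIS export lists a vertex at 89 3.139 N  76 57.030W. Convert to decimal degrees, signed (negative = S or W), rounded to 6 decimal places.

89.052317, -76.950500

φ: 3.139′ = 0.052317°; total 89.0523167
N ⇒ keep positive
Lon: 57.03′ = 0.950500°; total 76.9505000
W ⇒ negate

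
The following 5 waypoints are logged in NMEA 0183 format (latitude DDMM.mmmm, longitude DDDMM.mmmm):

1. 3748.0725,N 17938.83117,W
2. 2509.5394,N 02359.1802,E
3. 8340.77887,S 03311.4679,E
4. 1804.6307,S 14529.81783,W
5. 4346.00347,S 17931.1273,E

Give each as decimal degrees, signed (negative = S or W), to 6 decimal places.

1. 37.801208, -179.647186
2. 25.158990, 23.986337
3. -83.679648, 33.191132
4. -18.077178, -145.496964
5. -43.766725, 179.518788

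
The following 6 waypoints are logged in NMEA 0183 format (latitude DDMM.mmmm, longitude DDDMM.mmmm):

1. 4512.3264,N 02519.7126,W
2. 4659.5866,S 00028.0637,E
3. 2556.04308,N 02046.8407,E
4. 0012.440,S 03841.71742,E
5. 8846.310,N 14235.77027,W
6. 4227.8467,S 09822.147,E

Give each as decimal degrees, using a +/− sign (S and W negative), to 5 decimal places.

1. 45.20544, -25.32854
2. -46.99311, 0.46773
3. 25.93405, 20.78068
4. -0.20733, 38.69529
5. 88.77183, -142.59617
6. -42.46411, 98.36912

Point 1:
  Latitude: degrees = first 2 digits = 45, minutes = 12.3264; 45 + 12.3264/60 = 45.205440
  N → positive
  Longitude: degrees = first 3 digits = 25, minutes = 19.7126; 25 + 19.7126/60 = 25.328543
  W ⇒ negate
Point 2:
  φ: degrees = first 2 digits = 46, minutes = 59.5866; 46 + 59.5866/60 = 46.993110
  hemisphere S, so the sign is −
  Longitude: split at 3 digits → 000° and 28.0637′; 0 + 28.0637/60 = 0.467728
  E → positive
Point 3:
  Lat: degrees = first 2 digits = 25, minutes = 56.04308; 25 + 56.04308/60 = 25.934051
  N ⇒ keep positive
  Lon: split at 3 digits → 020° and 46.8407′; 20 + 46.8407/60 = 20.780678
  E ⇒ keep positive
Point 4:
  Lat: split at 2 digits → 00° and 12.44′; 0 + 12.44/60 = 0.207333
  hemisphere S, so the sign is −
  Longitude: split at 3 digits → 038° and 41.71742′; 38 + 41.71742/60 = 38.695290
  E ⇒ keep positive
Point 5:
  Latitude: split at 2 digits → 88° and 46.31′; 88 + 46.31/60 = 88.771833
  N → positive
  Lon: split at 3 digits → 142° and 35.77027′; 142 + 35.77027/60 = 142.596171
  W ⇒ negate
Point 6:
  Lat: degrees = first 2 digits = 42, minutes = 27.8467; 42 + 27.8467/60 = 42.464112
  S ⇒ negate
  λ: degrees = first 3 digits = 98, minutes = 22.147; 98 + 22.147/60 = 98.369117
  E → positive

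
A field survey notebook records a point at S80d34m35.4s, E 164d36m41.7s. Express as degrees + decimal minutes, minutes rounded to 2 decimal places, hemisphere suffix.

80° 34.59′ S, 164° 36.70′ E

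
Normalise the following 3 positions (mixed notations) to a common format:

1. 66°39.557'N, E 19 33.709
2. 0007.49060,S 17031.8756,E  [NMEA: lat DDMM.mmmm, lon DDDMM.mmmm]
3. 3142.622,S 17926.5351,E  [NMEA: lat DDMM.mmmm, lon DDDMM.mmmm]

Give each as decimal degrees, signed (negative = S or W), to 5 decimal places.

1. 66.65928, 19.56182
2. -0.12484, 170.53126
3. -31.71037, 179.44225

Point 1:
  φ: 66 + 39.557/60 = 66.659283
  N → positive
  Lon: 33.709′ = 0.561817°; total 19.561817
  E ⇒ keep positive
Point 2:
  Latitude: split at 2 digits → 00° and 7.4906′; 0 + 7.4906/60 = 0.124843
  S ⇒ negate
  λ: split at 3 digits → 170° and 31.8756′; 170 + 31.8756/60 = 170.531260
  E → positive
Point 3:
  φ: degrees = first 2 digits = 31, minutes = 42.622; 31 + 42.622/60 = 31.710367
  hemisphere S, so the sign is −
  λ: degrees = first 3 digits = 179, minutes = 26.5351; 179 + 26.5351/60 = 179.442252
  E → positive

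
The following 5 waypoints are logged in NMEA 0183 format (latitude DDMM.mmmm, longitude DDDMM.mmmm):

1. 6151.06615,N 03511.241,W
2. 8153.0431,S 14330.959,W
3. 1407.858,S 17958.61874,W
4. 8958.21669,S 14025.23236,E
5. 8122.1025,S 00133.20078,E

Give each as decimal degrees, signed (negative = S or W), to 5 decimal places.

1. 61.85110, -35.18735
2. -81.88405, -143.51598
3. -14.13097, -179.97698
4. -89.97028, 140.42054
5. -81.36838, 1.55335

Point 1:
  Latitude: split at 2 digits → 61° and 51.06615′; 61 + 51.06615/60 = 61.851103
  N → positive
  Longitude: degrees = first 3 digits = 35, minutes = 11.241; 35 + 11.241/60 = 35.187350
  W → negative
Point 2:
  φ: split at 2 digits → 81° and 53.0431′; 81 + 53.0431/60 = 81.884052
  S ⇒ negate
  Lon: degrees = first 3 digits = 143, minutes = 30.959; 143 + 30.959/60 = 143.515983
  W ⇒ negate
Point 3:
  Latitude: degrees = first 2 digits = 14, minutes = 7.858; 14 + 7.858/60 = 14.130967
  S ⇒ negate
  λ: degrees = first 3 digits = 179, minutes = 58.61874; 179 + 58.61874/60 = 179.976979
  W ⇒ negate
Point 4:
  Latitude: split at 2 digits → 89° and 58.21669′; 89 + 58.21669/60 = 89.970278
  hemisphere S, so the sign is −
  Longitude: split at 3 digits → 140° and 25.23236′; 140 + 25.23236/60 = 140.420539
  E → positive
Point 5:
  Lat: degrees = first 2 digits = 81, minutes = 22.1025; 81 + 22.1025/60 = 81.368375
  S → negative
  Lon: split at 3 digits → 001° and 33.20078′; 1 + 33.20078/60 = 1.553346
  E ⇒ keep positive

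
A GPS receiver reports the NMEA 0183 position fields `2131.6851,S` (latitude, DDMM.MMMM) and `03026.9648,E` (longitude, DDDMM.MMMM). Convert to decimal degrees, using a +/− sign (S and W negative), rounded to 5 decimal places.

φ: split at 2 digits → 21° and 31.6851′; 21 + 31.6851/60 = 21.528085
S ⇒ negate
Lon: split at 3 digits → 030° and 26.9648′; 30 + 26.9648/60 = 30.449413
E ⇒ keep positive

-21.52809, 30.44941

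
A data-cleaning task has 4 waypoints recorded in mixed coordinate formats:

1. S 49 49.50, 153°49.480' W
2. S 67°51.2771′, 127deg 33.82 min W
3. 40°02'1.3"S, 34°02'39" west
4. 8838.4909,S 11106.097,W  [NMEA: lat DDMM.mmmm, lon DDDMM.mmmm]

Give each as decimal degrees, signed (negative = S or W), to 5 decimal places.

1. -49.82500, -153.82467
2. -67.85462, -127.56367
3. -40.03369, -34.04417
4. -88.64152, -111.10162

Point 1:
  Lat: 49 + 49.5/60 = 49.825000
  S ⇒ negate
  Lon: 49.48′ = 0.824667°; total 153.824667
  W → negative
Point 2:
  Latitude: 67 + 51.2771/60 = 67.854618
  hemisphere S, so the sign is −
  Lon: 33.82′ = 0.563667°; total 127.563667
  W → negative
Point 3:
  φ: 40 + 2/60 + 1.3/3600 = 40.033694
  S → negative
  λ: 34° + 2/60 + 39/3600 = 34 + 0.033333 + 0.010833 = 34.044167
  hemisphere W, so the sign is −
Point 4:
  φ: split at 2 digits → 88° and 38.4909′; 88 + 38.4909/60 = 88.641515
  hemisphere S, so the sign is −
  Lon: split at 3 digits → 111° and 6.097′; 111 + 6.097/60 = 111.101617
  W → negative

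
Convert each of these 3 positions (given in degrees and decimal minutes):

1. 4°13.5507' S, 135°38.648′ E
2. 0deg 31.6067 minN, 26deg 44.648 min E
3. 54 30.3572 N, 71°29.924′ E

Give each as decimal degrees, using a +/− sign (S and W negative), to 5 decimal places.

Point 1:
  Lat: 4 + 13.5507/60 = 4.225845
  S → negative
  Lon: 38.648′ = 0.644133°; total 135.644133
  E ⇒ keep positive
Point 2:
  φ: 31.6067′ = 0.526778°; total 0.526778
  N ⇒ keep positive
  Lon: 44.648′ = 0.744133°; total 26.744133
  E → positive
Point 3:
  φ: 54 + 30.3572/60 = 54.505953
  N ⇒ keep positive
  Lon: 71 + 29.924/60 = 71.498733
  E → positive

1. -4.22585, 135.64413
2. 0.52678, 26.74413
3. 54.50595, 71.49873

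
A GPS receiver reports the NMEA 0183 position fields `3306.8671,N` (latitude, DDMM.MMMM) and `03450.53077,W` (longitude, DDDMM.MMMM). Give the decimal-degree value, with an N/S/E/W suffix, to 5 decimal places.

33.11445° N, 34.84218° W

Latitude: degrees = first 2 digits = 33, minutes = 6.8671; 33 + 6.8671/60 = 33.114452
λ: split at 3 digits → 034° and 50.53077′; 34 + 50.53077/60 = 34.842180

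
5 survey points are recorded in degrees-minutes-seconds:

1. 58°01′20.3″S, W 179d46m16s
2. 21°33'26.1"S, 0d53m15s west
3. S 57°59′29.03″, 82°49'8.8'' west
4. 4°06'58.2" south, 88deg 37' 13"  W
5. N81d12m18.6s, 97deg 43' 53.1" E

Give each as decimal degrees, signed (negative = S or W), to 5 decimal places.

Point 1:
  Lat: 58° + 1/60 + 20.3/3600 = 58 + 0.016667 + 0.005639 = 58.022306
  S ⇒ negate
  λ: 46′ + 16″ = 46.26667′; 179 + 46.26667/60 = 179.771111
  hemisphere W, so the sign is −
Point 2:
  Latitude: 33′ + 26.1″ = 33.43500′; 21 + 33.43500/60 = 21.557250
  hemisphere S, so the sign is −
  Lon: 0° + 53/60 + 15/3600 = 0 + 0.883333 + 0.004167 = 0.887500
  W ⇒ negate
Point 3:
  φ: 57° + 59/60 + 29.03/3600 = 57 + 0.983333 + 0.008064 = 57.991397
  S → negative
  Longitude: 82 + 49/60 + 8.8/3600 = 82.819111
  W ⇒ negate
Point 4:
  Lat: 4° + 6/60 + 58.2/3600 = 4 + 0.100000 + 0.016167 = 4.116167
  S ⇒ negate
  Lon: 37′ + 13″ = 37.21667′; 88 + 37.21667/60 = 88.620278
  hemisphere W, so the sign is −
Point 5:
  Latitude: 81 + 12/60 + 18.6/3600 = 81.205167
  N → positive
  Lon: 43′ + 53.1″ = 43.88500′; 97 + 43.88500/60 = 97.731417
  E → positive

1. -58.02231, -179.77111
2. -21.55725, -0.88750
3. -57.99140, -82.81911
4. -4.11617, -88.62028
5. 81.20517, 97.73142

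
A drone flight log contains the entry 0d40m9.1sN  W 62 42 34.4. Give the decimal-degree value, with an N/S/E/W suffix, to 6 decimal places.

φ: 0° + 40/60 + 9.1/3600 = 0 + 0.666667 + 0.002528 = 0.6691944
Longitude: 62° + 42/60 + 34.4/3600 = 62 + 0.700000 + 0.009556 = 62.7095556

0.669194° N, 62.709556° W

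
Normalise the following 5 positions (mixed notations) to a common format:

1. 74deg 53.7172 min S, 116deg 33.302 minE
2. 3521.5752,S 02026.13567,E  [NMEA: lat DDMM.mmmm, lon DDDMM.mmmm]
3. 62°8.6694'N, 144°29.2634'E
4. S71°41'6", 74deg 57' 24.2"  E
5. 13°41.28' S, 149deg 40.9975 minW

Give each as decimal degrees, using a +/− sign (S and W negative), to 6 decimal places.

Point 1:
  Lat: 74 + 53.7172/60 = 74.8952867
  hemisphere S, so the sign is −
  λ: 33.302′ = 0.555033°; total 116.5550333
  E ⇒ keep positive
Point 2:
  Latitude: degrees = first 2 digits = 35, minutes = 21.5752; 35 + 21.5752/60 = 35.3595867
  S → negative
  Longitude: degrees = first 3 digits = 20, minutes = 26.13567; 20 + 26.13567/60 = 20.4355945
  E → positive
Point 3:
  Latitude: 62 + 8.6694/60 = 62.1444900
  N ⇒ keep positive
  Longitude: 29.2634′ = 0.487723°; total 144.4877233
  E → positive
Point 4:
  φ: 71° + 41/60 + 6/3600 = 71 + 0.683333 + 0.001667 = 71.6850000
  S ⇒ negate
  Lon: 57′ + 24.2″ = 57.40333′; 74 + 57.40333/60 = 74.9567222
  E → positive
Point 5:
  Latitude: 13 + 41.28/60 = 13.6880000
  S → negative
  λ: 40.9975′ = 0.683292°; total 149.6832917
  hemisphere W, so the sign is −

1. -74.895287, 116.555033
2. -35.359587, 20.435595
3. 62.144490, 144.487723
4. -71.685000, 74.956722
5. -13.688000, -149.683292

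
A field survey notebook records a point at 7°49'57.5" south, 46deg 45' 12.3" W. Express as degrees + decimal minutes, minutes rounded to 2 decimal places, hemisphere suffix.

7° 49.96′ S, 46° 45.21′ W

Lat: 49 + 57.5/60 = 49.9583′
λ: seconds/60 = 0.20500; minutes = 45 + 0.20500 = 45.2050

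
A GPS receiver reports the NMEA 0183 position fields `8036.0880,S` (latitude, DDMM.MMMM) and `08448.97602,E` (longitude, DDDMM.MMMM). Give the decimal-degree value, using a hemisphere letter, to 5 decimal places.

φ: degrees = first 2 digits = 80, minutes = 36.088; 80 + 36.088/60 = 80.601467
λ: split at 3 digits → 084° and 48.97602′; 84 + 48.97602/60 = 84.816267

80.60147° S, 84.81627° E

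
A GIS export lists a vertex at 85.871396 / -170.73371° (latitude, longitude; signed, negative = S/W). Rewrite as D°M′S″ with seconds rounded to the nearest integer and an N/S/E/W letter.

85°52′17″ N, 170°44′1″ W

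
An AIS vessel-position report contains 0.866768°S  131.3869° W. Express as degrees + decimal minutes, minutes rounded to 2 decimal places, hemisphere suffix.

0° 52.01′ S, 131° 23.21′ W

Latitude: 0° + 0.866768 × 60 = 0° 52.0061′
Longitude: 131° + 0.386900 × 60 = 131° 23.2140′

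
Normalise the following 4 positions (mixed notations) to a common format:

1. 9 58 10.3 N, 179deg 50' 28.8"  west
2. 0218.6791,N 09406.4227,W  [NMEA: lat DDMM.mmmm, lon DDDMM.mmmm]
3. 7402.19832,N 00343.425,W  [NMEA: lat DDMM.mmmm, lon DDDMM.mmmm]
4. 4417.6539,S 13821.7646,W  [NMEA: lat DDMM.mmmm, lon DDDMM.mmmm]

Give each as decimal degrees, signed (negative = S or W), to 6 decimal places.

Point 1:
  Lat: 9 + 58/60 + 10.3/3600 = 9.9695278
  N → positive
  λ: 50′ + 28.8″ = 50.48000′; 179 + 50.48000/60 = 179.8413333
  W → negative
Point 2:
  φ: degrees = first 2 digits = 2, minutes = 18.6791; 2 + 18.6791/60 = 2.3113183
  N ⇒ keep positive
  Lon: degrees = first 3 digits = 94, minutes = 6.4227; 94 + 6.4227/60 = 94.1070450
  hemisphere W, so the sign is −
Point 3:
  φ: degrees = first 2 digits = 74, minutes = 2.19832; 74 + 2.19832/60 = 74.0366387
  N ⇒ keep positive
  Longitude: split at 3 digits → 003° and 43.425′; 3 + 43.425/60 = 3.7237500
  hemisphere W, so the sign is −
Point 4:
  Latitude: degrees = first 2 digits = 44, minutes = 17.6539; 44 + 17.6539/60 = 44.2942317
  S ⇒ negate
  Lon: degrees = first 3 digits = 138, minutes = 21.7646; 138 + 21.7646/60 = 138.3627433
  W → negative

1. 9.969528, -179.841333
2. 2.311318, -94.107045
3. 74.036639, -3.723750
4. -44.294232, -138.362743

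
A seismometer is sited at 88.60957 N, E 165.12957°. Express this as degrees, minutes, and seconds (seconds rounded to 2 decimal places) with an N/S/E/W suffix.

88°36′34.45″ N, 165°07′46.45″ E

Latitude: 0.609570 × 60 = 36.57420′ → 36′, remainder × 60 = 34.4520″
Lon: 0.129570° → 7.77420′; 0.77420 × 60 = 46.4520″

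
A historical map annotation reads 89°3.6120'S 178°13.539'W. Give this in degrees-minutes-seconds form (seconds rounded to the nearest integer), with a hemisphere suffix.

89°03′37″ S, 178°13′32″ W

φ: 3.61200′ → 3′ and 0.61200 × 60 = 36.72″
Lon: 13.53900′ → 13′ and 0.53900 × 60 = 32.34″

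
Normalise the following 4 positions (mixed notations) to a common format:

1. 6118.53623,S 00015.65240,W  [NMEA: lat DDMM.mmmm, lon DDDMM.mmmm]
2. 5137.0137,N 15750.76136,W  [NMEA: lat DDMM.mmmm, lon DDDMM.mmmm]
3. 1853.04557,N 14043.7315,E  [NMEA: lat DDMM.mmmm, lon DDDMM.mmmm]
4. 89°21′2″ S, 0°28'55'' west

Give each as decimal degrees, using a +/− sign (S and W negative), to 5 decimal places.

1. -61.30894, -0.26087
2. 51.61690, -157.84602
3. 18.88409, 140.72886
4. -89.35056, -0.48194

Point 1:
  Lat: degrees = first 2 digits = 61, minutes = 18.53623; 61 + 18.53623/60 = 61.308937
  hemisphere S, so the sign is −
  λ: degrees = first 3 digits = 0, minutes = 15.6524; 0 + 15.6524/60 = 0.260873
  hemisphere W, so the sign is −
Point 2:
  φ: degrees = first 2 digits = 51, minutes = 37.0137; 51 + 37.0137/60 = 51.616895
  N ⇒ keep positive
  Longitude: degrees = first 3 digits = 157, minutes = 50.76136; 157 + 50.76136/60 = 157.846023
  W → negative
Point 3:
  φ: degrees = first 2 digits = 18, minutes = 53.04557; 18 + 53.04557/60 = 18.884093
  N ⇒ keep positive
  Longitude: degrees = first 3 digits = 140, minutes = 43.7315; 140 + 43.7315/60 = 140.728858
  E ⇒ keep positive
Point 4:
  Lat: 21′ + 2″ = 21.03333′; 89 + 21.03333/60 = 89.350556
  S → negative
  Lon: 28′ + 55″ = 28.91667′; 0 + 28.91667/60 = 0.481944
  W → negative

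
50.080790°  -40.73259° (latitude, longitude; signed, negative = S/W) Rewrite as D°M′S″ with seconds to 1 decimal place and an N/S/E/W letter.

50°04′50.8″ N, 40°43′57.3″ W

Latitude: whole degrees 50; 4.84740′ → 4′ and 50.844″
Longitude is negative → W; |value| = 40.732590
Lon: 0.732590 × 60 = 43.95540′ → 43′, remainder × 60 = 57.324″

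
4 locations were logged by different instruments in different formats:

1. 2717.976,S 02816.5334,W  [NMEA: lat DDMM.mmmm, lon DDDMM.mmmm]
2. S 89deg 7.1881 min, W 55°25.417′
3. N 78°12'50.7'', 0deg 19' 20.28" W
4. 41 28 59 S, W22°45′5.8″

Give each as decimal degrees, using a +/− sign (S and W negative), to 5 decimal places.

1. -27.29960, -28.27556
2. -89.11980, -55.42362
3. 78.21408, -0.32230
4. -41.48306, -22.75161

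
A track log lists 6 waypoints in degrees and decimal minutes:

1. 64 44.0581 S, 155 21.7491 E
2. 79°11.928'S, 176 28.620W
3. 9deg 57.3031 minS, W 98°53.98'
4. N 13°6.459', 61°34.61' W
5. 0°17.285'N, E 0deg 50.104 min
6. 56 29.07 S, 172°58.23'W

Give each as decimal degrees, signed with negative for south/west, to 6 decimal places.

1. -64.734302, 155.362485
2. -79.198800, -176.477000
3. -9.955052, -98.899667
4. 13.107650, -61.576833
5. 0.288083, 0.835067
6. -56.484500, -172.970500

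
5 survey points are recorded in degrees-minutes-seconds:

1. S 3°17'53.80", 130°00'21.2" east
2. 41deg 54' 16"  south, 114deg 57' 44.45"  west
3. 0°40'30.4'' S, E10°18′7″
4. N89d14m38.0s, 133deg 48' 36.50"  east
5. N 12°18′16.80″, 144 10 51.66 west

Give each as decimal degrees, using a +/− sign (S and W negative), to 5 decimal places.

Point 1:
  φ: 3 + 17/60 + 53.8/3600 = 3.298278
  S → negative
  Longitude: 0′ + 21.2″ = 0.35333′; 130 + 0.35333/60 = 130.005889
  E → positive
Point 2:
  Latitude: 41 + 54/60 + 16/3600 = 41.904444
  hemisphere S, so the sign is −
  Longitude: 57′ + 44.45″ = 57.74083′; 114 + 57.74083/60 = 114.962347
  W ⇒ negate
Point 3:
  Lat: 0 + 40/60 + 30.4/3600 = 0.675111
  S ⇒ negate
  Longitude: 10 + 18/60 + 7/3600 = 10.301944
  E ⇒ keep positive
Point 4:
  Latitude: 14′ + 38″ = 14.63333′; 89 + 14.63333/60 = 89.243889
  N ⇒ keep positive
  Longitude: 133° + 48/60 + 36.5/3600 = 133 + 0.800000 + 0.010139 = 133.810139
  E ⇒ keep positive
Point 5:
  Lat: 12° + 18/60 + 16.8/3600 = 12 + 0.300000 + 0.004667 = 12.304667
  N → positive
  Longitude: 144° + 10/60 + 51.66/3600 = 144 + 0.166667 + 0.014350 = 144.181017
  hemisphere W, so the sign is −

1. -3.29828, 130.00589
2. -41.90444, -114.96235
3. -0.67511, 10.30194
4. 89.24389, 133.81014
5. 12.30467, -144.18102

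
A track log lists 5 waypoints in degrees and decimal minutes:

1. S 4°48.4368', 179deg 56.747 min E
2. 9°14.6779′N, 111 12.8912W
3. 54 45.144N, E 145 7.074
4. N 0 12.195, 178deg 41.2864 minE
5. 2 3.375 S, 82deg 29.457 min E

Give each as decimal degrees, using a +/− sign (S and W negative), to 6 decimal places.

Point 1:
  Latitude: 48.4368′ = 0.807280°; total 4.8072800
  S → negative
  Lon: 179 + 56.747/60 = 179.9457833
  E → positive
Point 2:
  Latitude: 14.6779′ = 0.244632°; total 9.2446317
  N ⇒ keep positive
  λ: 12.8912′ = 0.214853°; total 111.2148533
  W → negative
Point 3:
  Latitude: 54 + 45.144/60 = 54.7524000
  N ⇒ keep positive
  Longitude: 145 + 7.074/60 = 145.1179000
  E → positive
Point 4:
  φ: 12.195′ = 0.203250°; total 0.2032500
  N ⇒ keep positive
  Lon: 178 + 41.2864/60 = 178.6881067
  E ⇒ keep positive
Point 5:
  φ: 2 + 3.375/60 = 2.0562500
  S ⇒ negate
  Lon: 29.457′ = 0.490950°; total 82.4909500
  E ⇒ keep positive

1. -4.807280, 179.945783
2. 9.244632, -111.214853
3. 54.752400, 145.117900
4. 0.203250, 178.688107
5. -2.056250, 82.490950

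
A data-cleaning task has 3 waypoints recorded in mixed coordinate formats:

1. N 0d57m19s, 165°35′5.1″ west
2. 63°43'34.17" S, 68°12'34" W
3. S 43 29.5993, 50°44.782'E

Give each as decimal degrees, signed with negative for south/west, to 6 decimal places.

1. 0.955278, -165.584750
2. -63.726158, -68.209444
3. -43.493322, 50.746367

Point 1:
  Lat: 0° + 57/60 + 19/3600 = 0 + 0.950000 + 0.005278 = 0.9552778
  N ⇒ keep positive
  Lon: 35′ + 5.1″ = 35.08500′; 165 + 35.08500/60 = 165.5847500
  W ⇒ negate
Point 2:
  Lat: 63° + 43/60 + 34.17/3600 = 63 + 0.716667 + 0.009492 = 63.7261583
  hemisphere S, so the sign is −
  λ: 68° + 12/60 + 34/3600 = 68 + 0.200000 + 0.009444 = 68.2094444
  W → negative
Point 3:
  Latitude: 29.5993′ = 0.493322°; total 43.4933217
  S → negative
  Longitude: 44.782′ = 0.746367°; total 50.7463667
  E ⇒ keep positive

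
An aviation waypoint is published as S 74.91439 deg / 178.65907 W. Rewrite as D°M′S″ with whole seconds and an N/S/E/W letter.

φ: whole degrees 74; 54.86340′ → 54′ and 51.80″
λ: 0.659070 × 60 = 39.54420′ → 39′, remainder × 60 = 32.65″

74°54′52″ S, 178°39′33″ W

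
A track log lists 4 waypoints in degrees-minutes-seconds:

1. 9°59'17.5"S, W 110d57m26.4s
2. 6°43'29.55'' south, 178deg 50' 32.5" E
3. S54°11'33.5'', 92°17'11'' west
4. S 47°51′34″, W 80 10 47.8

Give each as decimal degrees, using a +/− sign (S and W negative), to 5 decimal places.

Point 1:
  Lat: 9 + 59/60 + 17.5/3600 = 9.988194
  S → negative
  λ: 110° + 57/60 + 26.4/3600 = 110 + 0.950000 + 0.007333 = 110.957333
  W → negative
Point 2:
  Lat: 43′ + 29.55″ = 43.49250′; 6 + 43.49250/60 = 6.724875
  S ⇒ negate
  Lon: 178 + 50/60 + 32.5/3600 = 178.842361
  E ⇒ keep positive
Point 3:
  Latitude: 54 + 11/60 + 33.5/3600 = 54.192639
  S ⇒ negate
  Longitude: 92° + 17/60 + 11/3600 = 92 + 0.283333 + 0.003056 = 92.286389
  W → negative
Point 4:
  φ: 47° + 51/60 + 34/3600 = 47 + 0.850000 + 0.009444 = 47.859444
  S ⇒ negate
  λ: 80 + 10/60 + 47.8/3600 = 80.179944
  W → negative

1. -9.98819, -110.95733
2. -6.72488, 178.84236
3. -54.19264, -92.28639
4. -47.85944, -80.17994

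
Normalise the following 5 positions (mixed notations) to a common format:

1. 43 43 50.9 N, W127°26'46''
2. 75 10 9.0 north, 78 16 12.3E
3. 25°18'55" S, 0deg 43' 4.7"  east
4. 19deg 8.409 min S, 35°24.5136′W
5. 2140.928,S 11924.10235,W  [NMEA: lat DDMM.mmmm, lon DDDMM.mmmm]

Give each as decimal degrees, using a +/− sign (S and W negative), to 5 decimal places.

1. 43.73081, -127.44611
2. 75.16917, 78.27008
3. -25.31528, 0.71797
4. -19.14015, -35.40856
5. -21.68213, -119.40171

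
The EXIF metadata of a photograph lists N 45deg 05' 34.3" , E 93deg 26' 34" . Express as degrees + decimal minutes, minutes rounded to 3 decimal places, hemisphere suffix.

45° 5.572′ N, 93° 26.567′ E

Lat: 5 + 34.3/60 = 5.57167′
λ: seconds/60 = 0.56667; minutes = 26 + 0.56667 = 26.56667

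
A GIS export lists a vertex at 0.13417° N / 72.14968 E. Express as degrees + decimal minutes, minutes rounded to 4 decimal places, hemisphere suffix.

0° 8.0502′ N, 72° 8.9808′ E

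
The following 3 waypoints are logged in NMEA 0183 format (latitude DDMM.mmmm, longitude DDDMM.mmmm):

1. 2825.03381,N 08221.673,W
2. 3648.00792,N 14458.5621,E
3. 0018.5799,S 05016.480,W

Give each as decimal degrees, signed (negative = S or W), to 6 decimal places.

1. 28.417230, -82.361217
2. 36.800132, 144.976035
3. -0.309665, -50.274667

Point 1:
  Lat: degrees = first 2 digits = 28, minutes = 25.03381; 28 + 25.03381/60 = 28.4172302
  N → positive
  Longitude: split at 3 digits → 082° and 21.673′; 82 + 21.673/60 = 82.3612167
  hemisphere W, so the sign is −
Point 2:
  φ: split at 2 digits → 36° and 48.00792′; 36 + 48.00792/60 = 36.8001320
  N → positive
  λ: degrees = first 3 digits = 144, minutes = 58.5621; 144 + 58.5621/60 = 144.9760350
  E → positive
Point 3:
  Latitude: degrees = first 2 digits = 0, minutes = 18.5799; 0 + 18.5799/60 = 0.3096650
  S ⇒ negate
  Lon: degrees = first 3 digits = 50, minutes = 16.48; 50 + 16.48/60 = 50.2746667
  W → negative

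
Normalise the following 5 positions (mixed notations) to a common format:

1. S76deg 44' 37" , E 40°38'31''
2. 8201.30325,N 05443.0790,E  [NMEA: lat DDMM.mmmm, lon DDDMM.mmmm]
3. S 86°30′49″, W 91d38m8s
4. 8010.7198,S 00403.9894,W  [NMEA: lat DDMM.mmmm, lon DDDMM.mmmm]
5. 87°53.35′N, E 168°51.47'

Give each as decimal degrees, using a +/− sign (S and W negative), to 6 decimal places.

Point 1:
  Latitude: 76 + 44/60 + 37/3600 = 76.7436111
  S → negative
  Longitude: 40 + 38/60 + 31/3600 = 40.6419444
  E → positive
Point 2:
  φ: split at 2 digits → 82° and 1.30325′; 82 + 1.30325/60 = 82.0217208
  N ⇒ keep positive
  λ: degrees = first 3 digits = 54, minutes = 43.079; 54 + 43.079/60 = 54.7179833
  E → positive
Point 3:
  φ: 86 + 30/60 + 49/3600 = 86.5136111
  S → negative
  λ: 91° + 38/60 + 8/3600 = 91 + 0.633333 + 0.002222 = 91.6355556
  hemisphere W, so the sign is −
Point 4:
  Latitude: split at 2 digits → 80° and 10.7198′; 80 + 10.7198/60 = 80.1786633
  S ⇒ negate
  Longitude: degrees = first 3 digits = 4, minutes = 3.9894; 4 + 3.9894/60 = 4.0664900
  W ⇒ negate
Point 5:
  φ: 87 + 53.35/60 = 87.8891667
  N ⇒ keep positive
  λ: 168 + 51.47/60 = 168.8578333
  E → positive

1. -76.743611, 40.641944
2. 82.021721, 54.717983
3. -86.513611, -91.635556
4. -80.178663, -4.066490
5. 87.889167, 168.857833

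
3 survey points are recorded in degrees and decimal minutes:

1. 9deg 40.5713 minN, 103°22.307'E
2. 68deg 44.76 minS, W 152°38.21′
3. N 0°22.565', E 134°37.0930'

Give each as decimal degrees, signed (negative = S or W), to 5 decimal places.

Point 1:
  Lat: 40.5713′ = 0.676188°; total 9.676188
  N → positive
  Lon: 103 + 22.307/60 = 103.371783
  E ⇒ keep positive
Point 2:
  Latitude: 68 + 44.76/60 = 68.746000
  hemisphere S, so the sign is −
  Lon: 38.21′ = 0.636833°; total 152.636833
  W → negative
Point 3:
  Lat: 22.565′ = 0.376083°; total 0.376083
  N → positive
  Longitude: 37.093′ = 0.618217°; total 134.618217
  E → positive

1. 9.67619, 103.37178
2. -68.74600, -152.63683
3. 0.37608, 134.61822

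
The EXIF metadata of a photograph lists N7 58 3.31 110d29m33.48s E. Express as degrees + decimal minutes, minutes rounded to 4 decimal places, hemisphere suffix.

Latitude: 58 + 3.31/60 = 58.055167′
Lon: 29 + 33.48/60 = 29.558000′

7° 58.0552′ N, 110° 29.5580′ E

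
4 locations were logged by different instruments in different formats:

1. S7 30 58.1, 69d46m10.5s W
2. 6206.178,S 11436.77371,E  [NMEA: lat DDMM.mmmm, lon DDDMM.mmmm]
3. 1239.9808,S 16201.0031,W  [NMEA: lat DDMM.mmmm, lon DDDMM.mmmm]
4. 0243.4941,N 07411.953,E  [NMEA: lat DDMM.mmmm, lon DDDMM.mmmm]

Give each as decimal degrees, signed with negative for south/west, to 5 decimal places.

1. -7.51614, -69.76958
2. -62.10297, 114.61290
3. -12.66635, -162.01672
4. 2.72490, 74.19922

Point 1:
  Latitude: 7° + 30/60 + 58.1/3600 = 7 + 0.500000 + 0.016139 = 7.516139
  S → negative
  Longitude: 69° + 46/60 + 10.5/3600 = 69 + 0.766667 + 0.002917 = 69.769583
  W ⇒ negate
Point 2:
  Lat: degrees = first 2 digits = 62, minutes = 6.178; 62 + 6.178/60 = 62.102967
  S ⇒ negate
  λ: degrees = first 3 digits = 114, minutes = 36.77371; 114 + 36.77371/60 = 114.612895
  E → positive
Point 3:
  φ: split at 2 digits → 12° and 39.9808′; 12 + 39.9808/60 = 12.666347
  S → negative
  Longitude: split at 3 digits → 162° and 1.0031′; 162 + 1.0031/60 = 162.016718
  W ⇒ negate
Point 4:
  φ: split at 2 digits → 02° and 43.4941′; 2 + 43.4941/60 = 2.724902
  N ⇒ keep positive
  λ: degrees = first 3 digits = 74, minutes = 11.953; 74 + 11.953/60 = 74.199217
  E → positive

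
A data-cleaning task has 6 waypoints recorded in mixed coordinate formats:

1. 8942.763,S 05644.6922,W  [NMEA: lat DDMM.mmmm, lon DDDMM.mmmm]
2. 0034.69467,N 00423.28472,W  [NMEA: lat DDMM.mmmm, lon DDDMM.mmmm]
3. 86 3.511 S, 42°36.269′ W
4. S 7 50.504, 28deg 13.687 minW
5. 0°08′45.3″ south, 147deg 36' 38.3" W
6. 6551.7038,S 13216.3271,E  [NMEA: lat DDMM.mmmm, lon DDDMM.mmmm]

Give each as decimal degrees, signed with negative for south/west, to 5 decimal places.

Point 1:
  Lat: degrees = first 2 digits = 89, minutes = 42.763; 89 + 42.763/60 = 89.712717
  S → negative
  Lon: split at 3 digits → 056° and 44.6922′; 56 + 44.6922/60 = 56.744870
  W → negative
Point 2:
  φ: degrees = first 2 digits = 0, minutes = 34.69467; 0 + 34.69467/60 = 0.578245
  N → positive
  Lon: split at 3 digits → 004° and 23.28472′; 4 + 23.28472/60 = 4.388079
  W ⇒ negate
Point 3:
  Lat: 3.511′ = 0.058517°; total 86.058517
  hemisphere S, so the sign is −
  Longitude: 42 + 36.269/60 = 42.604483
  W ⇒ negate
Point 4:
  φ: 7 + 50.504/60 = 7.841733
  S → negative
  λ: 28 + 13.687/60 = 28.228117
  W ⇒ negate
Point 5:
  Lat: 0° + 8/60 + 45.3/3600 = 0 + 0.133333 + 0.012583 = 0.145917
  hemisphere S, so the sign is −
  Longitude: 36′ + 38.3″ = 36.63833′; 147 + 36.63833/60 = 147.610639
  W → negative
Point 6:
  Lat: split at 2 digits → 65° and 51.7038′; 65 + 51.7038/60 = 65.861730
  hemisphere S, so the sign is −
  λ: split at 3 digits → 132° and 16.3271′; 132 + 16.3271/60 = 132.272118
  E → positive

1. -89.71272, -56.74487
2. 0.57824, -4.38808
3. -86.05852, -42.60448
4. -7.84173, -28.22812
5. -0.14592, -147.61064
6. -65.86173, 132.27212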